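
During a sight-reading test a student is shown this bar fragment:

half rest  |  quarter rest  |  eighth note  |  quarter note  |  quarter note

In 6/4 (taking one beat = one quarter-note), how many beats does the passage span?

5.5

One quarter-note beat = 2 eighth notes.
In eighth notes: half rest = 4; quarter rest = 2; eighth note = 1; quarter note = 2; quarter note = 2.
Sum: 4 + 2 + 1 + 2 + 2 = 11.
11 ÷ 2 = 5.5 beats.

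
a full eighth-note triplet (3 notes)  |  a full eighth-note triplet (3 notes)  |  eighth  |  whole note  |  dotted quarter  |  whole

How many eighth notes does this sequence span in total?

Working in eighth notes: a full eighth-note triplet (3 notes) (three triplet eighths span one quarter) = 2; a full eighth-note triplet (3 notes) (three triplet eighths span one quarter) = 2; eighth = 1; whole note = 8; dotted quarter = 3; whole = 8.
Total: 2 + 2 + 1 + 8 + 3 + 8 = 24 eighth notes.

24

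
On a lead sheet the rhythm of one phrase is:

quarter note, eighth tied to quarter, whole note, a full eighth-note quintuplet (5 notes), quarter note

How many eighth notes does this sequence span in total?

19

Convert each value to eighth notes: quarter note = 2; eighth tied to quarter (eighth + quarter) = 3; whole note = 8; a full eighth-note quintuplet (5 notes) (five quintuplet eighths span one half) = 4; quarter note = 2.
Adding: 2 + 3 + 8 + 4 + 2 = 19 eighth notes.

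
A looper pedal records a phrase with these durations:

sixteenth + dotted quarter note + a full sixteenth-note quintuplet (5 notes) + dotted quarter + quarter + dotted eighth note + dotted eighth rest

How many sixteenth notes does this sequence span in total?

Express everything in sixteenth notes: sixteenth = 1; dotted quarter note = 6; a full sixteenth-note quintuplet (5 notes) (five quintuplet sixteenths span one quarter) = 4; dotted quarter = 6; quarter = 4; dotted eighth note = 3; dotted eighth rest = 3.
Altogether 1 + 6 + 4 + 6 + 4 + 3 + 3 = 27 sixteenth notes.

27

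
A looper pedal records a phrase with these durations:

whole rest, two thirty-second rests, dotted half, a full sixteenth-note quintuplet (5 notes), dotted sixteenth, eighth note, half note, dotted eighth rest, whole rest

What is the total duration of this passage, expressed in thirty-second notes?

127

Each duration in thirty-second notes: whole rest = 32; thirty-second rest = 1; thirty-second rest = 1; dotted half = 24; a full sixteenth-note quintuplet (5 notes) (five quintuplet sixteenths span one quarter) = 8; dotted sixteenth = 3; eighth note = 4; half note = 16; dotted eighth rest = 6; whole rest = 32.
Adding: 32 + 1 + 1 + 24 + 8 + 3 + 4 + 16 + 6 + 32 = 127 thirty-second notes.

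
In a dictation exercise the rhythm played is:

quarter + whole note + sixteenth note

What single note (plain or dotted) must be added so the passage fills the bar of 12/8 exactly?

dotted eighth note

The bar of 12/8 = 24 sixteenth notes.
In sixteenth notes: quarter = 4; whole note = 16; sixteenth note = 1.
Altogether 4 + 16 + 1 = 21.
Remaining: 24 − 21 = 3 sixteenth notes, which is a dotted eighth note.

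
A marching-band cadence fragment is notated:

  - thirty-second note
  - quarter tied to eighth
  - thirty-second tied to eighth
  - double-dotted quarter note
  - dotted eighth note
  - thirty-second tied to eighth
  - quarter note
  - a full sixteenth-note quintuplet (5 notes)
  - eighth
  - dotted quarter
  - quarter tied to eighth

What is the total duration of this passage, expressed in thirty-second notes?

87

Each duration in thirty-second notes: thirty-second note = 1; quarter tied to eighth (quarter + eighth) = 12; thirty-second tied to eighth (thirty-second + eighth) = 5; double-dotted quarter note = 14; dotted eighth note = 6; thirty-second tied to eighth (thirty-second + eighth) = 5; quarter note = 8; a full sixteenth-note quintuplet (5 notes) (five quintuplet sixteenths span one quarter) = 8; eighth = 4; dotted quarter = 12; quarter tied to eighth (quarter + eighth) = 12.
Sum: 1 + 12 + 5 + 14 + 6 + 5 + 8 + 8 + 4 + 12 + 12 = 87 thirty-second notes.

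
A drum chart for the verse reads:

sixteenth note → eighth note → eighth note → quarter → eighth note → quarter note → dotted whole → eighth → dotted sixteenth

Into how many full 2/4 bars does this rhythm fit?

One bar of 2/4 = 16 thirty-second notes.
Working in thirty-second notes: sixteenth note = 2; eighth note = 4; eighth note = 4; quarter = 8; eighth note = 4; quarter note = 8; dotted whole = 48; eighth = 4; dotted sixteenth = 3.
Adding: 2 + 4 + 4 + 8 + 4 + 8 + 48 + 4 + 3 = 85.
85 ÷ 16 = 5 complete bars with 5 left over.

5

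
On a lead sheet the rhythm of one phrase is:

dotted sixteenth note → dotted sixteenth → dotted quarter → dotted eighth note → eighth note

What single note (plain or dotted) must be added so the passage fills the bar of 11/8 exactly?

The bar of 11/8 = 44 thirty-second notes.
Express everything in thirty-second notes: dotted sixteenth note = 3; dotted sixteenth = 3; dotted quarter = 12; dotted eighth note = 6; eighth note = 4.
Altogether 3 + 3 + 12 + 6 + 4 = 28.
Remaining: 44 − 28 = 16 thirty-second notes, which is a half note.

half note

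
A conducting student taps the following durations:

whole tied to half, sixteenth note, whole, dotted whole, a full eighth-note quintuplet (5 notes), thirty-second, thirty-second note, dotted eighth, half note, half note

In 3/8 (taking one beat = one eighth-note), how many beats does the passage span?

46.5

One eighth-note beat = 4 thirty-second notes.
Working in thirty-second notes: whole tied to half (whole + half) = 48; sixteenth note = 2; whole = 32; dotted whole = 48; a full eighth-note quintuplet (5 notes) (five quintuplet eighths span one half) = 16; thirty-second = 1; thirty-second note = 1; dotted eighth = 6; half note = 16; half note = 16.
Total: 48 + 2 + 32 + 48 + 16 + 1 + 1 + 6 + 16 + 16 = 186.
186 ÷ 4 = 46.5 beats.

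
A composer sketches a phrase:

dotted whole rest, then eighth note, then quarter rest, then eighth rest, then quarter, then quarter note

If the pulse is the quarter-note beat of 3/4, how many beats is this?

10

One quarter-note beat = 2 eighth notes.
Working in eighth notes: dotted whole rest = 12; eighth note = 1; quarter rest = 2; eighth rest = 1; quarter = 2; quarter note = 2.
Sum: 12 + 1 + 2 + 1 + 2 + 2 = 20.
20 ÷ 2 = 10 beats.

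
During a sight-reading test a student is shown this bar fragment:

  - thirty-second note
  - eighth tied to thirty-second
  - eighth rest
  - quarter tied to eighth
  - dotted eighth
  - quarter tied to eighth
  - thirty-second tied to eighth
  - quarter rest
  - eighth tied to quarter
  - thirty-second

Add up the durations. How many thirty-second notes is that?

Express everything in thirty-second notes: thirty-second note = 1; eighth tied to thirty-second (eighth + thirty-second) = 5; eighth rest = 4; quarter tied to eighth (quarter + eighth) = 12; dotted eighth = 6; quarter tied to eighth (quarter + eighth) = 12; thirty-second tied to eighth (thirty-second + eighth) = 5; quarter rest = 8; eighth tied to quarter (eighth + quarter) = 12; thirty-second = 1.
Adding: 1 + 5 + 4 + 12 + 6 + 12 + 5 + 8 + 12 + 1 = 66 thirty-second notes.

66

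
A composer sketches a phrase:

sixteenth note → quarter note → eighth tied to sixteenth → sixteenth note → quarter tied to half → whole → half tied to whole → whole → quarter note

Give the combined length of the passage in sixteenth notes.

Working in sixteenth notes: sixteenth note = 1; quarter note = 4; eighth tied to sixteenth (eighth + sixteenth) = 3; sixteenth note = 1; quarter tied to half (quarter + half) = 12; whole = 16; half tied to whole (half + whole) = 24; whole = 16; quarter note = 4.
Adding: 1 + 4 + 3 + 1 + 12 + 16 + 24 + 16 + 4 = 81 sixteenth notes.

81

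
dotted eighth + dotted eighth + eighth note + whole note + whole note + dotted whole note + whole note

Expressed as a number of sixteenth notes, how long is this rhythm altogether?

Working in sixteenth notes: dotted eighth = 3; dotted eighth = 3; eighth note = 2; whole note = 16; whole note = 16; dotted whole note = 24; whole note = 16.
Total: 3 + 3 + 2 + 16 + 16 + 24 + 16 = 80 sixteenth notes.

80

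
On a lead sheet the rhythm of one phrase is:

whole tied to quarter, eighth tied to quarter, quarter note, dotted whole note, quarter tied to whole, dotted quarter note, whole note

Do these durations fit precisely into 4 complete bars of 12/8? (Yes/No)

Yes

One bar of 12/8 = 12 eighth notes, so 4 bars = 48.
Working in eighth notes: whole tied to quarter (whole + quarter) = 10; eighth tied to quarter (eighth + quarter) = 3; quarter note = 2; dotted whole note = 12; quarter tied to whole (quarter + whole) = 10; dotted quarter note = 3; whole note = 8.
Altogether 10 + 3 + 2 + 12 + 10 + 3 + 8 = 48.
48 equals 48, so the answer is Yes.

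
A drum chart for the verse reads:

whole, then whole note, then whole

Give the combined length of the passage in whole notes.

3

Each duration in whole notes: whole = 1; whole note = 1; whole = 1.
Total: 1 + 1 + 1 = 3 whole notes.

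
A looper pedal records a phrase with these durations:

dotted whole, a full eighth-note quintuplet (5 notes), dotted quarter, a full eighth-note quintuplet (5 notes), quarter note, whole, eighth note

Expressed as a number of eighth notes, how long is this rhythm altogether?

34

Working in eighth notes: dotted whole = 12; a full eighth-note quintuplet (5 notes) (five quintuplet eighths span one half) = 4; dotted quarter = 3; a full eighth-note quintuplet (5 notes) (five quintuplet eighths span one half) = 4; quarter note = 2; whole = 8; eighth note = 1.
Altogether 12 + 4 + 3 + 4 + 2 + 8 + 1 = 34 eighth notes.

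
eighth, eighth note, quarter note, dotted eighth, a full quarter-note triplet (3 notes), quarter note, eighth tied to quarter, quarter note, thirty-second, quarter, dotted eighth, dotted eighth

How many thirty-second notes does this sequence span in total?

Express everything in thirty-second notes: eighth = 4; eighth note = 4; quarter note = 8; dotted eighth = 6; a full quarter-note triplet (3 notes) (three triplet quarters span one half) = 16; quarter note = 8; eighth tied to quarter (eighth + quarter) = 12; quarter note = 8; thirty-second = 1; quarter = 8; dotted eighth = 6; dotted eighth = 6.
Sum: 4 + 4 + 8 + 6 + 16 + 8 + 12 + 8 + 1 + 8 + 6 + 6 = 87 thirty-second notes.

87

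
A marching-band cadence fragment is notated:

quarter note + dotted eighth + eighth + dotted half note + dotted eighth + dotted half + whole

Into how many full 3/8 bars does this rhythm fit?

One bar of 3/8 = 6 sixteenth notes.
Express everything in sixteenth notes: quarter note = 4; dotted eighth = 3; eighth = 2; dotted half note = 12; dotted eighth = 3; dotted half = 12; whole = 16.
Total: 4 + 3 + 2 + 12 + 3 + 12 + 16 = 52.
52 ÷ 6 = 8 complete bars with 4 left over.

8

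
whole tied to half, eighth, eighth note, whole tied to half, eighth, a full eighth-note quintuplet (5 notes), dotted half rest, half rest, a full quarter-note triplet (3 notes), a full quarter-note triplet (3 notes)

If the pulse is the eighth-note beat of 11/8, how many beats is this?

One eighth-note beat = 2 sixteenth notes.
In sixteenth notes: whole tied to half (whole + half) = 24; eighth = 2; eighth note = 2; whole tied to half (whole + half) = 24; eighth = 2; a full eighth-note quintuplet (5 notes) (five quintuplet eighths span one half) = 8; dotted half rest = 12; half rest = 8; a full quarter-note triplet (3 notes) (three triplet quarters span one half) = 8; a full quarter-note triplet (3 notes) (three triplet quarters span one half) = 8.
Adding: 24 + 2 + 2 + 24 + 2 + 8 + 12 + 8 + 8 + 8 = 98.
98 ÷ 2 = 49 beats.

49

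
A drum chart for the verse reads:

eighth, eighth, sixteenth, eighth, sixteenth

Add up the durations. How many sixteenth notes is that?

8

In sixteenth notes: eighth = 2; eighth = 2; sixteenth = 1; eighth = 2; sixteenth = 1.
Total: 2 + 2 + 1 + 2 + 1 = 8 sixteenth notes.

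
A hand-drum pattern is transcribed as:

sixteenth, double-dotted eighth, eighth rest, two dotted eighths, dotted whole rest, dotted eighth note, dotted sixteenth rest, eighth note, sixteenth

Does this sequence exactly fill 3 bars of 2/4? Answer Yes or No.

No

One bar of 2/4 = 16 thirty-second notes, so 3 bars = 48.
In thirty-second notes: sixteenth = 2; double-dotted eighth = 7; eighth rest = 4; dotted eighth = 6; dotted eighth = 6; dotted whole rest = 48; dotted eighth note = 6; dotted sixteenth rest = 3; eighth note = 4; sixteenth = 2.
Sum: 2 + 7 + 4 + 6 + 6 + 48 + 6 + 3 + 4 + 2 = 88.
88 exceeds 48, so the answer is No.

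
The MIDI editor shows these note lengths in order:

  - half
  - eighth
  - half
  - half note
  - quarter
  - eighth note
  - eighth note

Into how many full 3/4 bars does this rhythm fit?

2

One bar of 3/4 = 6 eighth notes.
Express everything in eighth notes: half = 4; eighth = 1; half = 4; half note = 4; quarter = 2; eighth note = 1; eighth note = 1.
Adding: 4 + 1 + 4 + 4 + 2 + 1 + 1 = 17.
17 ÷ 6 = 2 complete bars with 5 left over.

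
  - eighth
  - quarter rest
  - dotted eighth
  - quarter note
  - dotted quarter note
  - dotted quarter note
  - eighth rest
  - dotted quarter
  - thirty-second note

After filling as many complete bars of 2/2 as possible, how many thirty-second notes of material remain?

3

One bar of 2/2 = 32 thirty-second notes.
Convert each value to thirty-second notes: eighth = 4; quarter rest = 8; dotted eighth = 6; quarter note = 8; dotted quarter note = 12; dotted quarter note = 12; eighth rest = 4; dotted quarter = 12; thirty-second note = 1.
Altogether 4 + 8 + 6 + 8 + 12 + 12 + 4 + 12 + 1 = 67.
67 ÷ 32 = 2 complete bars with 3 thirty-second notes remaining.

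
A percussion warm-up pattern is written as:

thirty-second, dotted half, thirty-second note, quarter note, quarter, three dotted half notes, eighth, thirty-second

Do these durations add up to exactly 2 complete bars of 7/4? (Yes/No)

No

One bar of 7/4 = 56 thirty-second notes, so 2 bars = 112.
Convert each value to thirty-second notes: thirty-second = 1; dotted half = 24; thirty-second note = 1; quarter note = 8; quarter = 8; dotted half note = 24; dotted half note = 24; dotted half note = 24; eighth = 4; thirty-second = 1.
Sum: 1 + 24 + 1 + 8 + 8 + 24 + 24 + 24 + 4 + 1 = 119.
119 exceeds 112, so the answer is No.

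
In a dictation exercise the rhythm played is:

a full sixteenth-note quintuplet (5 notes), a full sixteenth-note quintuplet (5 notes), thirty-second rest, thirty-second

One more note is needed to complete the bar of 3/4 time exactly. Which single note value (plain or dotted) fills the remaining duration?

The bar of 3/4 = 24 thirty-second notes.
In thirty-second notes: a full sixteenth-note quintuplet (5 notes) (five quintuplet sixteenths span one quarter) = 8; a full sixteenth-note quintuplet (5 notes) (five quintuplet sixteenths span one quarter) = 8; thirty-second rest = 1; thirty-second = 1.
Altogether 8 + 8 + 1 + 1 = 18.
Remaining: 24 − 18 = 6 thirty-second notes, which is a dotted eighth note.

dotted eighth note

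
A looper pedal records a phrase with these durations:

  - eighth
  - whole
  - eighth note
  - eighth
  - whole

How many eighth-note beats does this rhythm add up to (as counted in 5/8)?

19

One eighth-note beat = 2 sixteenth notes.
Each duration in sixteenth notes: eighth = 2; whole = 16; eighth note = 2; eighth = 2; whole = 16.
Sum: 2 + 16 + 2 + 2 + 16 = 38.
38 ÷ 2 = 19 beats.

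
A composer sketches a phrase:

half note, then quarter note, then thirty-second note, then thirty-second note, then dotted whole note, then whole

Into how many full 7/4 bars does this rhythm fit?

One bar of 7/4 = 56 thirty-second notes.
Each duration in thirty-second notes: half note = 16; quarter note = 8; thirty-second note = 1; thirty-second note = 1; dotted whole note = 48; whole = 32.
Adding: 16 + 8 + 1 + 1 + 48 + 32 = 106.
106 ÷ 56 = 1 complete bar with 50 left over.

1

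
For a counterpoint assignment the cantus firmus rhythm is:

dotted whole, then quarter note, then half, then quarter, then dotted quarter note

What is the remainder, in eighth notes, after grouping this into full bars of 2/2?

7

One bar of 2/2 = 8 eighth notes.
Working in eighth notes: dotted whole = 12; quarter note = 2; half = 4; quarter = 2; dotted quarter note = 3.
Altogether 12 + 2 + 4 + 2 + 3 = 23.
23 ÷ 8 = 2 complete bars with 7 eighth notes remaining.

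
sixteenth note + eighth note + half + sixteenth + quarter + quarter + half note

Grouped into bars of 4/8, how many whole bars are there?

One bar of 4/8 = 8 sixteenth notes.
Convert each value to sixteenth notes: sixteenth note = 1; eighth note = 2; half = 8; sixteenth = 1; quarter = 4; quarter = 4; half note = 8.
Total: 1 + 2 + 8 + 1 + 4 + 4 + 8 = 28.
28 ÷ 8 = 3 complete bars with 4 left over.

3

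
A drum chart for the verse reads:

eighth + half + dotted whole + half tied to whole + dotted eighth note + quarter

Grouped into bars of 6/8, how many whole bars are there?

One bar of 6/8 = 12 sixteenth notes.
Working in sixteenth notes: eighth = 2; half = 8; dotted whole = 24; half tied to whole (half + whole) = 24; dotted eighth note = 3; quarter = 4.
Total: 2 + 8 + 24 + 24 + 3 + 4 = 65.
65 ÷ 12 = 5 complete bars with 5 left over.

5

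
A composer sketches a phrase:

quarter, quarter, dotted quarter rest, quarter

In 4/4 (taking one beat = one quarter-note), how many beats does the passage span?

One quarter-note beat = 2 eighth notes.
Convert each value to eighth notes: quarter = 2; quarter = 2; dotted quarter rest = 3; quarter = 2.
Adding: 2 + 2 + 3 + 2 = 9.
9 ÷ 2 = 4.5 beats.

4.5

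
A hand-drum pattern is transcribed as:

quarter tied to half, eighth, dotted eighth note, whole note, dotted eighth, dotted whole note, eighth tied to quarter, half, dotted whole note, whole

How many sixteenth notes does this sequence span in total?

114

Convert each value to sixteenth notes: quarter tied to half (quarter + half) = 12; eighth = 2; dotted eighth note = 3; whole note = 16; dotted eighth = 3; dotted whole note = 24; eighth tied to quarter (eighth + quarter) = 6; half = 8; dotted whole note = 24; whole = 16.
Altogether 12 + 2 + 3 + 16 + 3 + 24 + 6 + 8 + 24 + 16 = 114 sixteenth notes.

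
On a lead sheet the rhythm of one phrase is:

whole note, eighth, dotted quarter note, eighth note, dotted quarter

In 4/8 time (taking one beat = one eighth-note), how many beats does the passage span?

16

One eighth-note beat = 2 sixteenth notes.
Convert each value to sixteenth notes: whole note = 16; eighth = 2; dotted quarter note = 6; eighth note = 2; dotted quarter = 6.
Adding: 16 + 2 + 6 + 2 + 6 = 32.
32 ÷ 2 = 16 beats.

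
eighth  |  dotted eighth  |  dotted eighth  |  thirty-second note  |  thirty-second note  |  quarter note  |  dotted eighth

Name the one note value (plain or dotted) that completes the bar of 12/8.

The bar of 12/8 = 48 thirty-second notes.
Working in thirty-second notes: eighth = 4; dotted eighth = 6; dotted eighth = 6; thirty-second note = 1; thirty-second note = 1; quarter note = 8; dotted eighth = 6.
Adding: 4 + 6 + 6 + 1 + 1 + 8 + 6 = 32.
Remaining: 48 − 32 = 16 thirty-second notes, which is a half note.

half note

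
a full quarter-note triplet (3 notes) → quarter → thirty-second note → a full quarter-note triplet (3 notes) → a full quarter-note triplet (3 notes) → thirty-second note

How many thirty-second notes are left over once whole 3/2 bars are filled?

One bar of 3/2 = 48 thirty-second notes.
Express everything in thirty-second notes: a full quarter-note triplet (3 notes) (three triplet quarters span one half) = 16; quarter = 8; thirty-second note = 1; a full quarter-note triplet (3 notes) (three triplet quarters span one half) = 16; a full quarter-note triplet (3 notes) (three triplet quarters span one half) = 16; thirty-second note = 1.
Total: 16 + 8 + 1 + 16 + 16 + 1 = 58.
58 ÷ 48 = 1 complete bar with 10 thirty-second notes remaining.

10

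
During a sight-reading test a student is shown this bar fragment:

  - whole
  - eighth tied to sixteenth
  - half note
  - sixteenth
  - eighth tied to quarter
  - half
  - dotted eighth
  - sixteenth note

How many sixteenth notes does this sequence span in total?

46

Each duration in sixteenth notes: whole = 16; eighth tied to sixteenth (eighth + sixteenth) = 3; half note = 8; sixteenth = 1; eighth tied to quarter (eighth + quarter) = 6; half = 8; dotted eighth = 3; sixteenth note = 1.
Adding: 16 + 3 + 8 + 1 + 6 + 8 + 3 + 1 = 46 sixteenth notes.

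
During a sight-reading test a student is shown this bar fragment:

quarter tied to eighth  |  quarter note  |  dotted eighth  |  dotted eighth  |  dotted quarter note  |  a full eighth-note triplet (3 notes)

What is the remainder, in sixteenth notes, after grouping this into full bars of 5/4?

One bar of 5/4 = 20 sixteenth notes.
Each duration in sixteenth notes: quarter tied to eighth (quarter + eighth) = 6; quarter note = 4; dotted eighth = 3; dotted eighth = 3; dotted quarter note = 6; a full eighth-note triplet (3 notes) (three triplet eighths span one quarter) = 4.
Total: 6 + 4 + 3 + 3 + 6 + 4 = 26.
26 ÷ 20 = 1 complete bar with 6 sixteenth notes remaining.

6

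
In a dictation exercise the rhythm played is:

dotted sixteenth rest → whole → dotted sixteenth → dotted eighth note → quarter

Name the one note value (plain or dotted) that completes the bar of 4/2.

The bar of 4/2 = 64 thirty-second notes.
Express everything in thirty-second notes: dotted sixteenth rest = 3; whole = 32; dotted sixteenth = 3; dotted eighth note = 6; quarter = 8.
Altogether 3 + 32 + 3 + 6 + 8 = 52.
Remaining: 64 − 52 = 12 thirty-second notes, which is a dotted quarter note.

dotted quarter note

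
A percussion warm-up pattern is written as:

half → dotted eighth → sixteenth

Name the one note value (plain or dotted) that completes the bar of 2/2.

quarter note

The bar of 2/2 = 16 sixteenth notes.
Working in sixteenth notes: half = 8; dotted eighth = 3; sixteenth = 1.
Altogether 8 + 3 + 1 = 12.
Remaining: 16 − 12 = 4 sixteenth notes, which is a quarter note.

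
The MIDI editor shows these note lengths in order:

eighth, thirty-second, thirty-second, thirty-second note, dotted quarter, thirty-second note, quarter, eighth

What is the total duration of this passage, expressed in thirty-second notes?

32

In thirty-second notes: eighth = 4; thirty-second = 1; thirty-second = 1; thirty-second note = 1; dotted quarter = 12; thirty-second note = 1; quarter = 8; eighth = 4.
Altogether 4 + 1 + 1 + 1 + 12 + 1 + 8 + 4 = 32 thirty-second notes.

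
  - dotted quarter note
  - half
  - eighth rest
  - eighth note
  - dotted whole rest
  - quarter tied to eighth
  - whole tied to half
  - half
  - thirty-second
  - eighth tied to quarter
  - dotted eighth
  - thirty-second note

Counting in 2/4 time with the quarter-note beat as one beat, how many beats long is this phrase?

One quarter-note beat = 8 thirty-second notes.
Working in thirty-second notes: dotted quarter note = 12; half = 16; eighth rest = 4; eighth note = 4; dotted whole rest = 48; quarter tied to eighth (quarter + eighth) = 12; whole tied to half (whole + half) = 48; half = 16; thirty-second = 1; eighth tied to quarter (eighth + quarter) = 12; dotted eighth = 6; thirty-second note = 1.
Total: 12 + 16 + 4 + 4 + 48 + 12 + 48 + 16 + 1 + 12 + 6 + 1 = 180.
180 ÷ 8 = 22.5 beats.

22.5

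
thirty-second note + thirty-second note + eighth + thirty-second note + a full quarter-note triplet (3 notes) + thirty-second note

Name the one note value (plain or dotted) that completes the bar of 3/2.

dotted half note

The bar of 3/2 = 48 thirty-second notes.
In thirty-second notes: thirty-second note = 1; thirty-second note = 1; eighth = 4; thirty-second note = 1; a full quarter-note triplet (3 notes) (three triplet quarters span one half) = 16; thirty-second note = 1.
Adding: 1 + 1 + 4 + 1 + 16 + 1 = 24.
Remaining: 48 − 24 = 24 thirty-second notes, which is a dotted half note.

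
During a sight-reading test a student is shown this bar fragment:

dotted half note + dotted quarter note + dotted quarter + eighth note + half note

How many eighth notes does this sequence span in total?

17

Each duration in eighth notes: dotted half note = 6; dotted quarter note = 3; dotted quarter = 3; eighth note = 1; half note = 4.
Sum: 6 + 3 + 3 + 1 + 4 = 17 eighth notes.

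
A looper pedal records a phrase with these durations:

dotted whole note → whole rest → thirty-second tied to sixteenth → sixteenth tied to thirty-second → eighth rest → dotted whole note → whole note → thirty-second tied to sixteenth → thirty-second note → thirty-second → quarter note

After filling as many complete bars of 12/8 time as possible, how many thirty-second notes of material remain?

39

One bar of 12/8 = 48 thirty-second notes.
Each duration in thirty-second notes: dotted whole note = 48; whole rest = 32; thirty-second tied to sixteenth (thirty-second + sixteenth) = 3; sixteenth tied to thirty-second (sixteenth + thirty-second) = 3; eighth rest = 4; dotted whole note = 48; whole note = 32; thirty-second tied to sixteenth (thirty-second + sixteenth) = 3; thirty-second note = 1; thirty-second = 1; quarter note = 8.
Altogether 48 + 32 + 3 + 3 + 4 + 48 + 32 + 3 + 1 + 1 + 8 = 183.
183 ÷ 48 = 3 complete bars with 39 thirty-second notes remaining.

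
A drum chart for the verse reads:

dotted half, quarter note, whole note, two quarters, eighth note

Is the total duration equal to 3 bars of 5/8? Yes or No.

No

One bar of 5/8 = 5 eighth notes, so 3 bars = 15.
Express everything in eighth notes: dotted half = 6; quarter note = 2; whole note = 8; quarter = 2; quarter = 2; eighth note = 1.
Altogether 6 + 2 + 8 + 2 + 2 + 1 = 21.
21 exceeds 15, so the answer is No.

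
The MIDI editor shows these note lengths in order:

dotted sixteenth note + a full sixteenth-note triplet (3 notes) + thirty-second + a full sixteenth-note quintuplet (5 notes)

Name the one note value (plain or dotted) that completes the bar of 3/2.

whole note

The bar of 3/2 = 48 thirty-second notes.
Working in thirty-second notes: dotted sixteenth note = 3; a full sixteenth-note triplet (3 notes) (three triplet sixteenths span one eighth) = 4; thirty-second = 1; a full sixteenth-note quintuplet (5 notes) (five quintuplet sixteenths span one quarter) = 8.
Sum: 3 + 4 + 1 + 8 = 16.
Remaining: 48 − 16 = 32 thirty-second notes, which is a whole note.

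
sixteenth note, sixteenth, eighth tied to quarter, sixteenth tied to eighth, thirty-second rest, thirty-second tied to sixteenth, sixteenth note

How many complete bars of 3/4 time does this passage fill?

One bar of 3/4 = 24 thirty-second notes.
Convert each value to thirty-second notes: sixteenth note = 2; sixteenth = 2; eighth tied to quarter (eighth + quarter) = 12; sixteenth tied to eighth (sixteenth + eighth) = 6; thirty-second rest = 1; thirty-second tied to sixteenth (thirty-second + sixteenth) = 3; sixteenth note = 2.
Adding: 2 + 2 + 12 + 6 + 1 + 3 + 2 = 28.
28 ÷ 24 = 1 complete bar with 4 left over.

1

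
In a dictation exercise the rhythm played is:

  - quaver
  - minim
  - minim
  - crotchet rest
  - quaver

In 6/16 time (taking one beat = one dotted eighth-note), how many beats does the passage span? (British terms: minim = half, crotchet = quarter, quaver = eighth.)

8

One dotted eighth-note beat = 3 sixteenth notes.
Each duration in sixteenth notes: quaver = 2; minim = 8; minim = 8; crotchet rest = 4; quaver = 2.
Sum: 2 + 8 + 8 + 4 + 2 = 24.
24 ÷ 3 = 8 beats.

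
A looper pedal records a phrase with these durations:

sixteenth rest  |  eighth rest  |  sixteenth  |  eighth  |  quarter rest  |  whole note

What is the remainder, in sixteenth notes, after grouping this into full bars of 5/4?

6

One bar of 5/4 = 20 sixteenth notes.
Working in sixteenth notes: sixteenth rest = 1; eighth rest = 2; sixteenth = 1; eighth = 2; quarter rest = 4; whole note = 16.
Total: 1 + 2 + 1 + 2 + 4 + 16 = 26.
26 ÷ 20 = 1 complete bar with 6 sixteenth notes remaining.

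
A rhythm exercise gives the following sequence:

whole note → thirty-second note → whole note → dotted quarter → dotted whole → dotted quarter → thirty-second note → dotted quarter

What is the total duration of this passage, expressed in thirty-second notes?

Convert each value to thirty-second notes: whole note = 32; thirty-second note = 1; whole note = 32; dotted quarter = 12; dotted whole = 48; dotted quarter = 12; thirty-second note = 1; dotted quarter = 12.
Adding: 32 + 1 + 32 + 12 + 48 + 12 + 1 + 12 = 150 thirty-second notes.

150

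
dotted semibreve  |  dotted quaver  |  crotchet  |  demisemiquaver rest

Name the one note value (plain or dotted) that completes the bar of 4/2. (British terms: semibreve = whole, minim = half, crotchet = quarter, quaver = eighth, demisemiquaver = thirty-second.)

The bar of 4/2 = 64 thirty-second notes.
Express everything in thirty-second notes: dotted semibreve = 48; dotted quaver = 6; crotchet = 8; demisemiquaver rest = 1.
Adding: 48 + 6 + 8 + 1 = 63.
Remaining: 64 − 63 = 1 thirty-second note, which is a thirty-second note.

thirty-second note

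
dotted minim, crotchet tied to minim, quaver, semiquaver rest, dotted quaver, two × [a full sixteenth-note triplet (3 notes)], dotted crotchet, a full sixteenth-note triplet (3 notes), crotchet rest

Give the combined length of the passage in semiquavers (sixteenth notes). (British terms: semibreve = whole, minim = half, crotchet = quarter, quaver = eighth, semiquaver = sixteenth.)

46

Convert each value to sixteenth notes: dotted minim = 12; crotchet tied to minim (crotchet + minim) = 12; quaver = 2; semiquaver rest = 1; dotted quaver = 3; a full sixteenth-note triplet (3 notes) (three triplet sixteenths span one eighth) = 2; a full sixteenth-note triplet (3 notes) (three triplet sixteenths span one eighth) = 2; dotted crotchet = 6; a full sixteenth-note triplet (3 notes) (three triplet sixteenths span one eighth) = 2; crotchet rest = 4.
Sum: 12 + 12 + 2 + 1 + 3 + 2 + 2 + 6 + 2 + 4 = 46 sixteenth notes.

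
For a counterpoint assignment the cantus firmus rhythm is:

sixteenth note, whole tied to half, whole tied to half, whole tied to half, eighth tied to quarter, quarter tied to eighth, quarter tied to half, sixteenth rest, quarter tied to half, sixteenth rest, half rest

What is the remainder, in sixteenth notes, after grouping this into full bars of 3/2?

23

One bar of 3/2 = 24 sixteenth notes.
Each duration in sixteenth notes: sixteenth note = 1; whole tied to half (whole + half) = 24; whole tied to half (whole + half) = 24; whole tied to half (whole + half) = 24; eighth tied to quarter (eighth + quarter) = 6; quarter tied to eighth (quarter + eighth) = 6; quarter tied to half (quarter + half) = 12; sixteenth rest = 1; quarter tied to half (quarter + half) = 12; sixteenth rest = 1; half rest = 8.
Sum: 1 + 24 + 24 + 24 + 6 + 6 + 12 + 1 + 12 + 1 + 8 = 119.
119 ÷ 24 = 4 complete bars with 23 sixteenth notes remaining.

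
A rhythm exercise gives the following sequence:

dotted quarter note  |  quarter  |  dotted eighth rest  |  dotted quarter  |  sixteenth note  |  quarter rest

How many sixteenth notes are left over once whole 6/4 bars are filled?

One bar of 6/4 = 24 sixteenth notes.
Working in sixteenth notes: dotted quarter note = 6; quarter = 4; dotted eighth rest = 3; dotted quarter = 6; sixteenth note = 1; quarter rest = 4.
Altogether 6 + 4 + 3 + 6 + 1 + 4 = 24.
24 ÷ 24 = 1 complete bar with 0 sixteenth notes remaining.

0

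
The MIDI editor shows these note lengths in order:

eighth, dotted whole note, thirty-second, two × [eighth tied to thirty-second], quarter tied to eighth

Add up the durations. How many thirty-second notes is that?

75

Working in thirty-second notes: eighth = 4; dotted whole note = 48; thirty-second = 1; eighth tied to thirty-second (eighth + thirty-second) = 5; eighth tied to thirty-second (eighth + thirty-second) = 5; quarter tied to eighth (quarter + eighth) = 12.
Sum: 4 + 48 + 1 + 5 + 5 + 12 = 75 thirty-second notes.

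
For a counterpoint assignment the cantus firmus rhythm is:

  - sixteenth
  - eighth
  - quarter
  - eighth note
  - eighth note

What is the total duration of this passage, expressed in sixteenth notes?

Each duration in sixteenth notes: sixteenth = 1; eighth = 2; quarter = 4; eighth note = 2; eighth note = 2.
Total: 1 + 2 + 4 + 2 + 2 = 11 sixteenth notes.

11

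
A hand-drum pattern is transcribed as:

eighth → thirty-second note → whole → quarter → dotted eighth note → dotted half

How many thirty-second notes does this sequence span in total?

Convert each value to thirty-second notes: eighth = 4; thirty-second note = 1; whole = 32; quarter = 8; dotted eighth note = 6; dotted half = 24.
Total: 4 + 1 + 32 + 8 + 6 + 24 = 75 thirty-second notes.

75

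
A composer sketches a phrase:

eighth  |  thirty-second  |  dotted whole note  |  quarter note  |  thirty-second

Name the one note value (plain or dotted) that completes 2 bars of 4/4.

2 bars of 4/4 = 64 thirty-second notes.
Express everything in thirty-second notes: eighth = 4; thirty-second = 1; dotted whole note = 48; quarter note = 8; thirty-second = 1.
Adding: 4 + 1 + 48 + 8 + 1 = 62.
Remaining: 64 − 62 = 2 thirty-second notes, which is a sixteenth note.

sixteenth note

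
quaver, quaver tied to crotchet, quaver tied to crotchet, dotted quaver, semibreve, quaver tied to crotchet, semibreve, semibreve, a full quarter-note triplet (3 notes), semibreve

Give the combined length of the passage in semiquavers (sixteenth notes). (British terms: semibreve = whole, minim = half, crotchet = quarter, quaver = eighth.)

95

In sixteenth notes: quaver = 2; quaver tied to crotchet (quaver + crotchet) = 6; quaver tied to crotchet (quaver + crotchet) = 6; dotted quaver = 3; semibreve = 16; quaver tied to crotchet (quaver + crotchet) = 6; semibreve = 16; semibreve = 16; a full quarter-note triplet (3 notes) (three triplet quarters span one half) = 8; semibreve = 16.
Altogether 2 + 6 + 6 + 3 + 16 + 6 + 16 + 16 + 8 + 16 = 95 sixteenth notes.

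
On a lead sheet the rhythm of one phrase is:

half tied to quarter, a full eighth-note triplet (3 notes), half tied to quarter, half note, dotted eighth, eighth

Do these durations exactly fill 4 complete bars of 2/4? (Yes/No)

One bar of 2/4 = 8 sixteenth notes, so 4 bars = 32.
In sixteenth notes: half tied to quarter (half + quarter) = 12; a full eighth-note triplet (3 notes) (three triplet eighths span one quarter) = 4; half tied to quarter (half + quarter) = 12; half note = 8; dotted eighth = 3; eighth = 2.
Sum: 12 + 4 + 12 + 8 + 3 + 2 = 41.
41 exceeds 32, so the answer is No.

No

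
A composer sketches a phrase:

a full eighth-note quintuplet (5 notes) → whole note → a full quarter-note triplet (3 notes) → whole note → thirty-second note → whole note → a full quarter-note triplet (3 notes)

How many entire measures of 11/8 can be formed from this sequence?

3

One bar of 11/8 = 44 thirty-second notes.
In thirty-second notes: a full eighth-note quintuplet (5 notes) (five quintuplet eighths span one half) = 16; whole note = 32; a full quarter-note triplet (3 notes) (three triplet quarters span one half) = 16; whole note = 32; thirty-second note = 1; whole note = 32; a full quarter-note triplet (3 notes) (three triplet quarters span one half) = 16.
Adding: 16 + 32 + 16 + 32 + 1 + 32 + 16 = 145.
145 ÷ 44 = 3 complete bars with 13 left over.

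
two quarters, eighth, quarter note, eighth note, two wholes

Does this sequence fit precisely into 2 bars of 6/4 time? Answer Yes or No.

One bar of 6/4 = 12 eighth notes, so 2 bars = 24.
In eighth notes: quarter = 2; quarter = 2; eighth = 1; quarter note = 2; eighth note = 1; whole = 8; whole = 8.
Altogether 2 + 2 + 1 + 2 + 1 + 8 + 8 = 24.
24 equals 24, so the answer is Yes.

Yes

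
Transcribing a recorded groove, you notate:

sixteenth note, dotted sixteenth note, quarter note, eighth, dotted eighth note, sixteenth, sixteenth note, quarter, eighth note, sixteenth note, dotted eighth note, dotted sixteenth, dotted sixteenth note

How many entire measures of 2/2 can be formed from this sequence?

One bar of 2/2 = 32 thirty-second notes.
Convert each value to thirty-second notes: sixteenth note = 2; dotted sixteenth note = 3; quarter note = 8; eighth = 4; dotted eighth note = 6; sixteenth = 2; sixteenth note = 2; quarter = 8; eighth note = 4; sixteenth note = 2; dotted eighth note = 6; dotted sixteenth = 3; dotted sixteenth note = 3.
Total: 2 + 3 + 8 + 4 + 6 + 2 + 2 + 8 + 4 + 2 + 6 + 3 + 3 = 53.
53 ÷ 32 = 1 complete bar with 21 left over.

1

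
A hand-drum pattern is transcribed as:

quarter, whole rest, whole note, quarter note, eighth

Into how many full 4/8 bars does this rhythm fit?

5

One bar of 4/8 = 4 eighth notes.
Each duration in eighth notes: quarter = 2; whole rest = 8; whole note = 8; quarter note = 2; eighth = 1.
Sum: 2 + 8 + 8 + 2 + 1 = 21.
21 ÷ 4 = 5 complete bars with 1 left over.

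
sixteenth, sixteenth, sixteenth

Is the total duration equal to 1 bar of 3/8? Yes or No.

No

One bar of 3/8 = 6 sixteenth notes.
Each duration in sixteenth notes: sixteenth = 1; sixteenth = 1; sixteenth = 1.
Altogether 1 + 1 + 1 = 3.
3 falls short of 6, so the answer is No.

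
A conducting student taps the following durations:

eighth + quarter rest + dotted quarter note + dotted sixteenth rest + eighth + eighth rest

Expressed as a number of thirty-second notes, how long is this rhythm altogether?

Convert each value to thirty-second notes: eighth = 4; quarter rest = 8; dotted quarter note = 12; dotted sixteenth rest = 3; eighth = 4; eighth rest = 4.
Total: 4 + 8 + 12 + 3 + 4 + 4 = 35 thirty-second notes.

35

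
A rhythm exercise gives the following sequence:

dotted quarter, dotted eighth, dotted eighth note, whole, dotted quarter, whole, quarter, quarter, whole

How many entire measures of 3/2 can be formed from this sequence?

One bar of 3/2 = 24 sixteenth notes.
Express everything in sixteenth notes: dotted quarter = 6; dotted eighth = 3; dotted eighth note = 3; whole = 16; dotted quarter = 6; whole = 16; quarter = 4; quarter = 4; whole = 16.
Altogether 6 + 3 + 3 + 16 + 6 + 16 + 4 + 4 + 16 = 74.
74 ÷ 24 = 3 complete bars with 2 left over.

3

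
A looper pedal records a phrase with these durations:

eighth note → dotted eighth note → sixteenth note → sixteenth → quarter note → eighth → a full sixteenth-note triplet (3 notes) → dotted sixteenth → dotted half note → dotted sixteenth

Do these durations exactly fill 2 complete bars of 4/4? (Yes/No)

One bar of 4/4 = 32 thirty-second notes, so 2 bars = 64.
In thirty-second notes: eighth note = 4; dotted eighth note = 6; sixteenth note = 2; sixteenth = 2; quarter note = 8; eighth = 4; a full sixteenth-note triplet (3 notes) (three triplet sixteenths span one eighth) = 4; dotted sixteenth = 3; dotted half note = 24; dotted sixteenth = 3.
Total: 4 + 6 + 2 + 2 + 8 + 4 + 4 + 3 + 24 + 3 = 60.
60 falls short of 64, so the answer is No.

No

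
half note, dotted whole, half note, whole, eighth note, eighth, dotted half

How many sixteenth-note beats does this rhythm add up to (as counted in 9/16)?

72

One sixteenth-note beat = 2 thirty-second notes.
Working in thirty-second notes: half note = 16; dotted whole = 48; half note = 16; whole = 32; eighth note = 4; eighth = 4; dotted half = 24.
Adding: 16 + 48 + 16 + 32 + 4 + 4 + 24 = 144.
144 ÷ 2 = 72 beats.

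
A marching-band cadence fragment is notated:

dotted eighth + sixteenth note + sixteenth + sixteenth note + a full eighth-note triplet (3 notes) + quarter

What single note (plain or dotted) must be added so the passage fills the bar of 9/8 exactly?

quarter note

The bar of 9/8 = 18 sixteenth notes.
Express everything in sixteenth notes: dotted eighth = 3; sixteenth note = 1; sixteenth = 1; sixteenth note = 1; a full eighth-note triplet (3 notes) (three triplet eighths span one quarter) = 4; quarter = 4.
Altogether 3 + 1 + 1 + 1 + 4 + 4 = 14.
Remaining: 18 − 14 = 4 sixteenth notes, which is a quarter note.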